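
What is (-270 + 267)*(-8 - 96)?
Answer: 312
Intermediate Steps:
(-270 + 267)*(-8 - 96) = -3*(-104) = 312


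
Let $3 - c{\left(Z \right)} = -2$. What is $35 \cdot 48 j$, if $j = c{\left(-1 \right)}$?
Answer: $8400$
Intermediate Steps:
$c{\left(Z \right)} = 5$ ($c{\left(Z \right)} = 3 - -2 = 3 + 2 = 5$)
$j = 5$
$35 \cdot 48 j = 35 \cdot 48 \cdot 5 = 1680 \cdot 5 = 8400$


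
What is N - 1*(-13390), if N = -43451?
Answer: -30061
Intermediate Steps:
N - 1*(-13390) = -43451 - 1*(-13390) = -43451 + 13390 = -30061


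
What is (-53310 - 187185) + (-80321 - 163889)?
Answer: -484705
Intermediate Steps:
(-53310 - 187185) + (-80321 - 163889) = -240495 - 244210 = -484705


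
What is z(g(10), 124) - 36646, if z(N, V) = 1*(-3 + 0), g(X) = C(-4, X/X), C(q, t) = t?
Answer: -36649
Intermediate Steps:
g(X) = 1 (g(X) = X/X = 1)
z(N, V) = -3 (z(N, V) = 1*(-3) = -3)
z(g(10), 124) - 36646 = -3 - 36646 = -36649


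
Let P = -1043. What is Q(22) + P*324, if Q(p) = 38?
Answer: -337894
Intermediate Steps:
Q(22) + P*324 = 38 - 1043*324 = 38 - 337932 = -337894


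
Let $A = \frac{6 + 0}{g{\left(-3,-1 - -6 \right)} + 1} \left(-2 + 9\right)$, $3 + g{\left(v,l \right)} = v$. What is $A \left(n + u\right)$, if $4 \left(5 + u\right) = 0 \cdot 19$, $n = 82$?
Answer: $- \frac{3234}{5} \approx -646.8$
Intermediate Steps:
$g{\left(v,l \right)} = -3 + v$
$A = - \frac{42}{5}$ ($A = \frac{6 + 0}{\left(-3 - 3\right) + 1} \left(-2 + 9\right) = \frac{6}{-6 + 1} \cdot 7 = \frac{6}{-5} \cdot 7 = 6 \left(- \frac{1}{5}\right) 7 = \left(- \frac{6}{5}\right) 7 = - \frac{42}{5} \approx -8.4$)
$u = -5$ ($u = -5 + \frac{0 \cdot 19}{4} = -5 + \frac{1}{4} \cdot 0 = -5 + 0 = -5$)
$A \left(n + u\right) = - \frac{42 \left(82 - 5\right)}{5} = \left(- \frac{42}{5}\right) 77 = - \frac{3234}{5}$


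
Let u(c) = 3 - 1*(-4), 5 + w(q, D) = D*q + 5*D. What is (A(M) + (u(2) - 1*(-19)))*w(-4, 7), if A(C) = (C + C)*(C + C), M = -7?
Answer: 444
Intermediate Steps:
A(C) = 4*C² (A(C) = (2*C)*(2*C) = 4*C²)
w(q, D) = -5 + 5*D + D*q (w(q, D) = -5 + (D*q + 5*D) = -5 + (5*D + D*q) = -5 + 5*D + D*q)
u(c) = 7 (u(c) = 3 + 4 = 7)
(A(M) + (u(2) - 1*(-19)))*w(-4, 7) = (4*(-7)² + (7 - 1*(-19)))*(-5 + 5*7 + 7*(-4)) = (4*49 + (7 + 19))*(-5 + 35 - 28) = (196 + 26)*2 = 222*2 = 444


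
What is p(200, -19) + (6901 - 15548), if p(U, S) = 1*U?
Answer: -8447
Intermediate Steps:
p(U, S) = U
p(200, -19) + (6901 - 15548) = 200 + (6901 - 15548) = 200 - 8647 = -8447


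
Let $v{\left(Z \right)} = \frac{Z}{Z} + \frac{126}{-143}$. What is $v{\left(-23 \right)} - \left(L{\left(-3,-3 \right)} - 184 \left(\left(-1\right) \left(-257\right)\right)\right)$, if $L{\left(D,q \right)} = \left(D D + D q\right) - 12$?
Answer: $\frac{6761343}{143} \approx 47282.0$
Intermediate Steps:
$L{\left(D,q \right)} = -12 + D^{2} + D q$ ($L{\left(D,q \right)} = \left(D^{2} + D q\right) - 12 = -12 + D^{2} + D q$)
$v{\left(Z \right)} = \frac{17}{143}$ ($v{\left(Z \right)} = 1 + 126 \left(- \frac{1}{143}\right) = 1 - \frac{126}{143} = \frac{17}{143}$)
$v{\left(-23 \right)} - \left(L{\left(-3,-3 \right)} - 184 \left(\left(-1\right) \left(-257\right)\right)\right) = \frac{17}{143} - \left(\left(-12 + \left(-3\right)^{2} - -9\right) - 184 \left(\left(-1\right) \left(-257\right)\right)\right) = \frac{17}{143} - \left(\left(-12 + 9 + 9\right) - 47288\right) = \frac{17}{143} - \left(6 - 47288\right) = \frac{17}{143} - -47282 = \frac{17}{143} + 47282 = \frac{6761343}{143}$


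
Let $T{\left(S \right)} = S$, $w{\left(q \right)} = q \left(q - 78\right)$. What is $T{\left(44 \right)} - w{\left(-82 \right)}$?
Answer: $-13076$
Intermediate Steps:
$w{\left(q \right)} = q \left(-78 + q\right)$
$T{\left(44 \right)} - w{\left(-82 \right)} = 44 - - 82 \left(-78 - 82\right) = 44 - \left(-82\right) \left(-160\right) = 44 - 13120 = -13076$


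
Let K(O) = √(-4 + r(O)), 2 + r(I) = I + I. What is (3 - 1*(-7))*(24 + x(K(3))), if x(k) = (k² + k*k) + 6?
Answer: 300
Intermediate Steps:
r(I) = -2 + 2*I (r(I) = -2 + (I + I) = -2 + 2*I)
K(O) = √(-6 + 2*O) (K(O) = √(-4 + (-2 + 2*O)) = √(-6 + 2*O))
x(k) = 6 + 2*k² (x(k) = (k² + k²) + 6 = 2*k² + 6 = 6 + 2*k²)
(3 - 1*(-7))*(24 + x(K(3))) = (3 - 1*(-7))*(24 + (6 + 2*(√(-6 + 2*3))²)) = (3 + 7)*(24 + (6 + 2*(√(-6 + 6))²)) = 10*(24 + (6 + 2*(√0)²)) = 10*(24 + (6 + 2*0²)) = 10*(24 + (6 + 2*0)) = 10*(24 + (6 + 0)) = 10*(24 + 6) = 10*30 = 300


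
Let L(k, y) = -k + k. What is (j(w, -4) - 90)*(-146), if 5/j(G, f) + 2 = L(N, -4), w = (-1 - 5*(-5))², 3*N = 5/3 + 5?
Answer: 13505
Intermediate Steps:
N = 20/9 (N = (5/3 + 5)/3 = (⅓)*(20/3) = 20/9 ≈ 2.2222)
L(k, y) = 0
w = 576 (w = (-1 + 25)² = 24² = 576)
j(G, f) = -5/2 (j(G, f) = 5/(-2 + 0) = 5/(-2) = 5*(-½) = -5/2)
(j(w, -4) - 90)*(-146) = (-5/2 - 90)*(-146) = -185/2*(-146) = 13505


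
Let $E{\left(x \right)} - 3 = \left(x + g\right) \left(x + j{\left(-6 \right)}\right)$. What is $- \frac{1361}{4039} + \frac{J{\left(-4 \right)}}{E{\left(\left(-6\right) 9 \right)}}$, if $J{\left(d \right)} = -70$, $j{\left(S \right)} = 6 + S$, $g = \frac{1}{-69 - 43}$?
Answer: $- \frac{238344131}{660340149} \approx -0.36094$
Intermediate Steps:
$g = - \frac{1}{112}$ ($g = \frac{1}{-112} = - \frac{1}{112} \approx -0.0089286$)
$E{\left(x \right)} = 3 + x \left(- \frac{1}{112} + x\right)$ ($E{\left(x \right)} = 3 + \left(x - \frac{1}{112}\right) \left(x + \left(6 - 6\right)\right) = 3 + \left(- \frac{1}{112} + x\right) \left(x + 0\right) = 3 + \left(- \frac{1}{112} + x\right) x = 3 + x \left(- \frac{1}{112} + x\right)$)
$- \frac{1361}{4039} + \frac{J{\left(-4 \right)}}{E{\left(\left(-6\right) 9 \right)}} = - \frac{1361}{4039} - \frac{70}{3 + \left(\left(-6\right) 9\right)^{2} - \frac{\left(-6\right) 9}{112}} = \left(-1361\right) \frac{1}{4039} - \frac{70}{3 + \left(-54\right)^{2} - - \frac{27}{56}} = - \frac{1361}{4039} - \frac{70}{3 + 2916 + \frac{27}{56}} = - \frac{1361}{4039} - \frac{70}{\frac{163491}{56}} = - \frac{1361}{4039} - \frac{3920}{163491} = - \frac{238344131}{660340149}$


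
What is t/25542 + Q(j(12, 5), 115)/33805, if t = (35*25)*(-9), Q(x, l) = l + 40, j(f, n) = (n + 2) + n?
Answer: -5827897/19187718 ≈ -0.30373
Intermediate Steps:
j(f, n) = 2 + 2*n (j(f, n) = (2 + n) + n = 2 + 2*n)
Q(x, l) = 40 + l
t = -7875 (t = 875*(-9) = -7875)
t/25542 + Q(j(12, 5), 115)/33805 = -7875/25542 + (40 + 115)/33805 = -7875*1/25542 + 155*(1/33805) = -875/2838 + 31/6761 = -5827897/19187718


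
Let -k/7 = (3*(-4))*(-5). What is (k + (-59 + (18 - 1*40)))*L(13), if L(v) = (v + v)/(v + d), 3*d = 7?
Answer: -19539/23 ≈ -849.52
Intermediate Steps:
d = 7/3 (d = (1/3)*7 = 7/3 ≈ 2.3333)
k = -420 (k = -7*3*(-4)*(-5) = -(-84)*(-5) = -7*60 = -420)
L(v) = 2*v/(7/3 + v) (L(v) = (v + v)/(v + 7/3) = (2*v)/(7/3 + v) = 2*v/(7/3 + v))
(k + (-59 + (18 - 1*40)))*L(13) = (-420 + (-59 + (18 - 1*40)))*(6*13/(7 + 3*13)) = (-420 + (-59 + (18 - 40)))*(6*13/(7 + 39)) = (-420 + (-59 - 22))*(6*13/46) = (-420 - 81)*(6*13*(1/46)) = -501*39/23 = -19539/23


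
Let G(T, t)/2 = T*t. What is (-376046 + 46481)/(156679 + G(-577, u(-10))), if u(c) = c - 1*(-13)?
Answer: -329565/153217 ≈ -2.1510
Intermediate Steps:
u(c) = 13 + c (u(c) = c + 13 = 13 + c)
G(T, t) = 2*T*t (G(T, t) = 2*(T*t) = 2*T*t)
(-376046 + 46481)/(156679 + G(-577, u(-10))) = (-376046 + 46481)/(156679 + 2*(-577)*(13 - 10)) = -329565/(156679 + 2*(-577)*3) = -329565/(156679 - 3462) = -329565/153217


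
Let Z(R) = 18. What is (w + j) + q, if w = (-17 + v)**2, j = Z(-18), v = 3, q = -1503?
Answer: -1289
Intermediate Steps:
j = 18
w = 196 (w = (-17 + 3)**2 = (-14)**2 = 196)
(w + j) + q = (196 + 18) - 1503 = 214 - 1503 = -1289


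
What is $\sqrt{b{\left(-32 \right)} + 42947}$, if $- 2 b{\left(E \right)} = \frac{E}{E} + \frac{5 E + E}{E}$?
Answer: $\frac{3 \sqrt{19086}}{2} \approx 207.23$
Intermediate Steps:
$b{\left(E \right)} = - \frac{7}{2}$ ($b{\left(E \right)} = - \frac{\frac{E}{E} + \frac{5 E + E}{E}}{2} = - \frac{1 + \frac{6 E}{E}}{2} = - \frac{1 + 6}{2} = \left(- \frac{1}{2}\right) 7 = - \frac{7}{2}$)
$\sqrt{b{\left(-32 \right)} + 42947} = \sqrt{- \frac{7}{2} + 42947} = \sqrt{\frac{85887}{2}} = \frac{3 \sqrt{19086}}{2}$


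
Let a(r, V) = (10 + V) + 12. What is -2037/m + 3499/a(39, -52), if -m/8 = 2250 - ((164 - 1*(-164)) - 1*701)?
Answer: -36680953/314760 ≈ -116.54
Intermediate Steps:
m = -20984 (m = -8*(2250 - ((164 - 1*(-164)) - 1*701)) = -8*(2250 - ((164 + 164) - 701)) = -8*(2250 - (328 - 701)) = -8*(2250 - 1*(-373)) = -8*(2250 + 373) = -8*2623 = -20984)
a(r, V) = 22 + V
-2037/m + 3499/a(39, -52) = -2037/(-20984) + 3499/(22 - 52) = -2037*(-1/20984) + 3499/(-30) = 2037/20984 + 3499*(-1/30) = 2037/20984 - 3499/30 = -36680953/314760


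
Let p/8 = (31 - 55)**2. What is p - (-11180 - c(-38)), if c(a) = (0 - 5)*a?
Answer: 15978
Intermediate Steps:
c(a) = -5*a
p = 4608 (p = 8*(31 - 55)**2 = 8*(-24)**2 = 8*576 = 4608)
p - (-11180 - c(-38)) = 4608 - (-11180 - (-5)*(-38)) = 4608 - (-11180 - 1*190) = 4608 - (-11180 - 190) = 4608 - 1*(-11370) = 4608 + 11370 = 15978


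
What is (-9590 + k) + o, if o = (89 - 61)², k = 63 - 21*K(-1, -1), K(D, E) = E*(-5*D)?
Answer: -8638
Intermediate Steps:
K(D, E) = -5*D*E
k = 168 (k = 63 - (-105)*(-1)*(-1) = 63 - 21*(-5) = 63 + 105 = 168)
o = 784 (o = 28² = 784)
(-9590 + k) + o = (-9590 + 168) + 784 = -9422 + 784 = -8638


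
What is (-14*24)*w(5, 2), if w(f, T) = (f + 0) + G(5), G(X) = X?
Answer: -3360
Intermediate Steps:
w(f, T) = 5 + f (w(f, T) = (f + 0) + 5 = f + 5 = 5 + f)
(-14*24)*w(5, 2) = (-14*24)*(5 + 5) = -336*10 = -3360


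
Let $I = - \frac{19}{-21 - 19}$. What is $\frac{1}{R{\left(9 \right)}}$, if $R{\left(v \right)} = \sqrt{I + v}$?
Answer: $\frac{2 \sqrt{3790}}{379} \approx 0.32487$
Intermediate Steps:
$I = \frac{19}{40}$ ($I = - \frac{19}{-21 - 19} = - \frac{19}{-40} = \left(-19\right) \left(- \frac{1}{40}\right) = \frac{19}{40} \approx 0.475$)
$R{\left(v \right)} = \sqrt{\frac{19}{40} + v}$
$\frac{1}{R{\left(9 \right)}} = \frac{1}{\frac{1}{20} \sqrt{190 + 400 \cdot 9}} = \frac{1}{\frac{1}{20} \sqrt{190 + 3600}} = \frac{1}{\frac{1}{20} \sqrt{3790}} = \frac{2 \sqrt{3790}}{379}$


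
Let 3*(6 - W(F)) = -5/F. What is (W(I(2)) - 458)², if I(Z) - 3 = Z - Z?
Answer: 16507969/81 ≈ 2.0380e+5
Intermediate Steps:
I(Z) = 3 (I(Z) = 3 + (Z - Z) = 3 + 0 = 3)
W(F) = 6 + 5/(3*F) (W(F) = 6 - (-5)/(3*F) = 6 + 5/(3*F))
(W(I(2)) - 458)² = ((6 + (5/3)/3) - 458)² = ((6 + (5/3)*(⅓)) - 458)² = ((6 + 5/9) - 458)² = (59/9 - 458)² = (-4063/9)² = 16507969/81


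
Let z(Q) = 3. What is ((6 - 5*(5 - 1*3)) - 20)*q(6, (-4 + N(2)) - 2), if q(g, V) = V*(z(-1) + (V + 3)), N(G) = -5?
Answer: -1320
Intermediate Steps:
q(g, V) = V*(6 + V) (q(g, V) = V*(3 + (V + 3)) = V*(3 + (3 + V)) = V*(6 + V))
((6 - 5*(5 - 1*3)) - 20)*q(6, (-4 + N(2)) - 2) = ((6 - 5*(5 - 1*3)) - 20)*(((-4 - 5) - 2)*(6 + ((-4 - 5) - 2))) = ((6 - 5*(5 - 3)) - 20)*((-9 - 2)*(6 + (-9 - 2))) = ((6 - 5*2) - 20)*(-11*(6 - 11)) = ((6 - 10) - 20)*(-11*(-5)) = (-4 - 20)*55 = -24*55 = -1320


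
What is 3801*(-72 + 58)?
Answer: -53214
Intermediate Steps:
3801*(-72 + 58) = 3801*(-14) = -53214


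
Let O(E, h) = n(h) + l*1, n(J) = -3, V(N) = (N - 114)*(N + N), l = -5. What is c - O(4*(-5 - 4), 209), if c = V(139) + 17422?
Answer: 24380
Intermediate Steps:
V(N) = 2*N*(-114 + N) (V(N) = (-114 + N)*(2*N) = 2*N*(-114 + N))
c = 24372 (c = 2*139*(-114 + 139) + 17422 = 2*139*25 + 17422 = 6950 + 17422 = 24372)
O(E, h) = -8 (O(E, h) = -3 - 5*1 = -3 - 5 = -8)
c - O(4*(-5 - 4), 209) = 24372 - 1*(-8) = 24372 + 8 = 24380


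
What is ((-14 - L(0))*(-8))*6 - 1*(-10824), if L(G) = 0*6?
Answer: 11496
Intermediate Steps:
L(G) = 0
((-14 - L(0))*(-8))*6 - 1*(-10824) = ((-14 - 1*0)*(-8))*6 - 1*(-10824) = ((-14 + 0)*(-8))*6 + 10824 = -14*(-8)*6 + 10824 = 112*6 + 10824 = 672 + 10824 = 11496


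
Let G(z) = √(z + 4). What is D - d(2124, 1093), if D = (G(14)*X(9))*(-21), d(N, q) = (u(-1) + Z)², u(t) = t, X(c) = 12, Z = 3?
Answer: -4 - 756*√2 ≈ -1073.1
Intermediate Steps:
G(z) = √(4 + z)
d(N, q) = 4 (d(N, q) = (-1 + 3)² = 2² = 4)
D = -756*√2 (D = (√(4 + 14)*12)*(-21) = (√18*12)*(-21) = ((3*√2)*12)*(-21) = (36*√2)*(-21) = -756*√2 ≈ -1069.1)
D - d(2124, 1093) = -756*√2 - 1*4 = -756*√2 - 4 = -4 - 756*√2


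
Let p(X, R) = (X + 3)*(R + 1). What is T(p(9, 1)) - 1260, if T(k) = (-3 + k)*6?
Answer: -1134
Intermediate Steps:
p(X, R) = (1 + R)*(3 + X) (p(X, R) = (3 + X)*(1 + R) = (1 + R)*(3 + X))
T(k) = -18 + 6*k
T(p(9, 1)) - 1260 = (-18 + 6*(3 + 9 + 3*1 + 1*9)) - 1260 = (-18 + 6*(3 + 9 + 3 + 9)) - 1260 = (-18 + 6*24) - 1260 = (-18 + 144) - 1260 = 126 - 1260 = -1134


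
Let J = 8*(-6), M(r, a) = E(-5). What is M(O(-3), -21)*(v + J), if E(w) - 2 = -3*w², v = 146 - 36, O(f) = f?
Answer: -4526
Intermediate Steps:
v = 110
E(w) = 2 - 3*w²
M(r, a) = -73 (M(r, a) = 2 - 3*(-5)² = 2 - 3*25 = 2 - 75 = -73)
J = -48
M(O(-3), -21)*(v + J) = -73*(110 - 48) = -73*62 = -4526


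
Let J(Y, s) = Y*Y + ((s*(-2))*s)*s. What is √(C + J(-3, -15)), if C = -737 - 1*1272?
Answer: 5*√190 ≈ 68.920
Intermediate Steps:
C = -2009 (C = -737 - 1272 = -2009)
J(Y, s) = Y² - 2*s³ (J(Y, s) = Y² + ((-2*s)*s)*s = Y² + (-2*s²)*s = Y² - 2*s³)
√(C + J(-3, -15)) = √(-2009 + ((-3)² - 2*(-15)³)) = √(-2009 + (9 - 2*(-3375))) = √(-2009 + (9 + 6750)) = √(-2009 + 6759) = √4750 = 5*√190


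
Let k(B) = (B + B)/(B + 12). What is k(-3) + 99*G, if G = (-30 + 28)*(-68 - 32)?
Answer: 59398/3 ≈ 19799.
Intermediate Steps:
G = 200 (G = -2*(-100) = 200)
k(B) = 2*B/(12 + B) (k(B) = (2*B)/(12 + B) = 2*B/(12 + B))
k(-3) + 99*G = 2*(-3)/(12 - 3) + 99*200 = 2*(-3)/9 + 19800 = 2*(-3)*(⅑) + 19800 = -⅔ + 19800 = 59398/3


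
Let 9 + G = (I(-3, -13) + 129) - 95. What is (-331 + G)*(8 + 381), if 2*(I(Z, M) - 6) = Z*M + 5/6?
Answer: -1307429/12 ≈ -1.0895e+5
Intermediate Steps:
I(Z, M) = 77/12 + M*Z/2 (I(Z, M) = 6 + (Z*M + 5/6)/2 = 6 + (M*Z + 5*(1/6))/2 = 6 + (M*Z + 5/6)/2 = 6 + (5/6 + M*Z)/2 = 6 + (5/12 + M*Z/2) = 77/12 + M*Z/2)
G = 611/12 (G = -9 + (((77/12 + (1/2)*(-13)*(-3)) + 129) - 95) = -9 + (((77/12 + 39/2) + 129) - 95) = -9 + ((311/12 + 129) - 95) = -9 + (1859/12 - 95) = -9 + 719/12 = 611/12 ≈ 50.917)
(-331 + G)*(8 + 381) = (-331 + 611/12)*(8 + 381) = -3361/12*389 = -1307429/12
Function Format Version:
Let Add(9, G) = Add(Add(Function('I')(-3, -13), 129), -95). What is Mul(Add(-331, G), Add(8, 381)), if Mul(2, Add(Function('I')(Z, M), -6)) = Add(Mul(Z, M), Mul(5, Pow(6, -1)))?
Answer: Rational(-1307429, 12) ≈ -1.0895e+5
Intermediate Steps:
Function('I')(Z, M) = Add(Rational(77, 12), Mul(Rational(1, 2), M, Z)) (Function('I')(Z, M) = Add(6, Mul(Rational(1, 2), Add(Mul(Z, M), Mul(5, Pow(6, -1))))) = Add(6, Mul(Rational(1, 2), Add(Mul(M, Z), Mul(5, Rational(1, 6))))) = Add(6, Mul(Rational(1, 2), Add(Mul(M, Z), Rational(5, 6)))) = Add(6, Mul(Rational(1, 2), Add(Rational(5, 6), Mul(M, Z)))) = Add(6, Add(Rational(5, 12), Mul(Rational(1, 2), M, Z))) = Add(Rational(77, 12), Mul(Rational(1, 2), M, Z)))
G = Rational(611, 12) (G = Add(-9, Add(Add(Add(Rational(77, 12), Mul(Rational(1, 2), -13, -3)), 129), -95)) = Add(-9, Add(Add(Add(Rational(77, 12), Rational(39, 2)), 129), -95)) = Add(-9, Add(Add(Rational(311, 12), 129), -95)) = Add(-9, Add(Rational(1859, 12), -95)) = Add(-9, Rational(719, 12)) = Rational(611, 12) ≈ 50.917)
Mul(Add(-331, G), Add(8, 381)) = Mul(Add(-331, Rational(611, 12)), Add(8, 381)) = Mul(Rational(-3361, 12), 389) = Rational(-1307429, 12)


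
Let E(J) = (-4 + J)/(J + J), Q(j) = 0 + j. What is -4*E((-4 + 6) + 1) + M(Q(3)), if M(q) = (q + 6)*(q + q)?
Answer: 164/3 ≈ 54.667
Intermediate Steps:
Q(j) = j
M(q) = 2*q*(6 + q) (M(q) = (6 + q)*(2*q) = 2*q*(6 + q))
E(J) = (-4 + J)/(2*J) (E(J) = (-4 + J)/((2*J)) = (-4 + J)*(1/(2*J)) = (-4 + J)/(2*J))
-4*E((-4 + 6) + 1) + M(Q(3)) = -2*(-4 + ((-4 + 6) + 1))/((-4 + 6) + 1) + 2*3*(6 + 3) = -2*(-4 + (2 + 1))/(2 + 1) + 2*3*9 = -2*(-4 + 3)/3 + 54 = -2*(-1)/3 + 54 = -4*(-⅙) + 54 = ⅔ + 54 = 164/3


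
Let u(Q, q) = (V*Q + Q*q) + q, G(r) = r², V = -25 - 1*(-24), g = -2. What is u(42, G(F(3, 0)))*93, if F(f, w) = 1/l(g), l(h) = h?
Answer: -11625/4 ≈ -2906.3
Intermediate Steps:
V = -1 (V = -25 + 24 = -1)
F(f, w) = -½ (F(f, w) = 1/(-2) = -½)
u(Q, q) = q - Q + Q*q (u(Q, q) = (-Q + Q*q) + q = q - Q + Q*q)
u(42, G(F(3, 0)))*93 = ((-½)² - 1*42 + 42*(-½)²)*93 = (¼ - 42 + 42*(¼))*93 = (¼ - 42 + 21/2)*93 = -125/4*93 = -11625/4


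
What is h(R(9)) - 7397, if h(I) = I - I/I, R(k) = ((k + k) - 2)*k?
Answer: -7254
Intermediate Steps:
R(k) = k*(-2 + 2*k) (R(k) = (2*k - 2)*k = (-2 + 2*k)*k = k*(-2 + 2*k))
h(I) = -1 + I (h(I) = I - 1*1 = I - 1 = -1 + I)
h(R(9)) - 7397 = (-1 + 2*9*(-1 + 9)) - 7397 = (-1 + 2*9*8) - 7397 = (-1 + 144) - 7397 = 143 - 7397 = -7254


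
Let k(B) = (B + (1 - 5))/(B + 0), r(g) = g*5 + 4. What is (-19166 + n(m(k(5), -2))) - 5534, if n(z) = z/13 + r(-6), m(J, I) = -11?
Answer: -321449/13 ≈ -24727.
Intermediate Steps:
r(g) = 4 + 5*g (r(g) = 5*g + 4 = 4 + 5*g)
k(B) = (-4 + B)/B (k(B) = (B - 4)/B = (-4 + B)/B)
n(z) = -26 + z/13 (n(z) = z/13 + (4 + 5*(-6)) = z*(1/13) + (4 - 30) = z/13 - 26 = -26 + z/13)
(-19166 + n(m(k(5), -2))) - 5534 = (-19166 + (-26 + (1/13)*(-11))) - 5534 = (-19166 + (-26 - 11/13)) - 5534 = (-19166 - 349/13) - 5534 = -249507/13 - 5534 = -321449/13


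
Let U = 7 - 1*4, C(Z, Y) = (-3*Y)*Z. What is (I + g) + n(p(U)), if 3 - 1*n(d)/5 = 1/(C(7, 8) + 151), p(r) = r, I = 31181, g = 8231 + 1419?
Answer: 694387/17 ≈ 40846.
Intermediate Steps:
C(Z, Y) = -3*Y*Z
g = 9650
U = 3 (U = 7 - 4 = 3)
n(d) = 260/17 (n(d) = 15 - 5/(-3*8*7 + 151) = 15 - 5/(-168 + 151) = 15 - 5/(-17) = 15 - 5*(-1/17) = 15 + 5/17 = 260/17)
(I + g) + n(p(U)) = (31181 + 9650) + 260/17 = 40831 + 260/17 = 694387/17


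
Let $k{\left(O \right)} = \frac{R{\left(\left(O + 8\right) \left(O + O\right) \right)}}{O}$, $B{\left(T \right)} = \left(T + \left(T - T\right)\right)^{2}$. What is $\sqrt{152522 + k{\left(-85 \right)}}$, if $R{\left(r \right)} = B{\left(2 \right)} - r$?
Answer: $\frac{4 \sqrt{68942735}}{85} \approx 390.74$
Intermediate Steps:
$B{\left(T \right)} = T^{2}$ ($B{\left(T \right)} = \left(T + 0\right)^{2} = T^{2}$)
$R{\left(r \right)} = 4 - r$ ($R{\left(r \right)} = 2^{2} - r = 4 - r$)
$k{\left(O \right)} = \frac{4 - 2 O \left(8 + O\right)}{O}$ ($k{\left(O \right)} = \frac{4 - \left(O + 8\right) \left(O + O\right)}{O} = \frac{4 - \left(8 + O\right) 2 O}{O} = \frac{4 - 2 O \left(8 + O\right)}{O}$)
$\sqrt{152522 + k{\left(-85 \right)}} = \sqrt{152522 - \left(-154 + \frac{4}{85}\right)} = \sqrt{152522 + \left(-16 + 170 + 4 \left(- \frac{1}{85}\right)\right)} = \sqrt{152522 - - \frac{13086}{85}} = \sqrt{152522 + \frac{13086}{85}} = \sqrt{\frac{12977456}{85}} = \frac{4 \sqrt{68942735}}{85}$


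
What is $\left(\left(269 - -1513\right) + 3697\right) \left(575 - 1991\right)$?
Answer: $-7758264$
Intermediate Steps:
$\left(\left(269 - -1513\right) + 3697\right) \left(575 - 1991\right) = \left(\left(269 + 1513\right) + 3697\right) \left(-1416\right) = \left(1782 + 3697\right) \left(-1416\right) = 5479 \left(-1416\right) = -7758264$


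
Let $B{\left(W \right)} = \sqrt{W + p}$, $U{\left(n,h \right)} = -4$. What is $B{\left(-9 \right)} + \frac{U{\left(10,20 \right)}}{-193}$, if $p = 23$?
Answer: $\frac{4}{193} + \sqrt{14} \approx 3.7624$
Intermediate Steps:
$B{\left(W \right)} = \sqrt{23 + W}$ ($B{\left(W \right)} = \sqrt{W + 23} = \sqrt{23 + W}$)
$B{\left(-9 \right)} + \frac{U{\left(10,20 \right)}}{-193} = \sqrt{23 - 9} - \frac{4}{-193} = \sqrt{14} - - \frac{4}{193} = \sqrt{14} + \frac{4}{193} = \frac{4}{193} + \sqrt{14}$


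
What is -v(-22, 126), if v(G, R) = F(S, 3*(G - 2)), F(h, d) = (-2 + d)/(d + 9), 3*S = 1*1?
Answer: -74/63 ≈ -1.1746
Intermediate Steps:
S = ⅓ (S = (1*1)/3 = (⅓)*1 = ⅓ ≈ 0.33333)
F(h, d) = (-2 + d)/(9 + d)
v(G, R) = (-8 + 3*G)/(3 + 3*G) (v(G, R) = (-2 + 3*(G - 2))/(9 + 3*(G - 2)) = (-2 + 3*(-2 + G))/(9 + 3*(-2 + G)) = (-2 + (-6 + 3*G))/(9 + (-6 + 3*G)) = (-8 + 3*G)/(3 + 3*G))
-v(-22, 126) = -(-8/3 - 22)/(1 - 22) = -(-74)/((-21)*3) = -(-1)*(-74)/(21*3) = -1*74/63 = -74/63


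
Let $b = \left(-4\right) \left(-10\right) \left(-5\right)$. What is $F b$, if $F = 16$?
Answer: $-3200$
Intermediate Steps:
$b = -200$ ($b = 40 \left(-5\right) = -200$)
$F b = 16 \left(-200\right) = -3200$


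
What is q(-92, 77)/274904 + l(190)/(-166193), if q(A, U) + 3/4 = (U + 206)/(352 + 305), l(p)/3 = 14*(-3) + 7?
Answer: 75717573833/120065752600416 ≈ 0.00063063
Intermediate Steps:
l(p) = -105 (l(p) = 3*(14*(-3) + 7) = 3*(-42 + 7) = 3*(-35) = -105)
q(A, U) = -1147/2628 + U/657 (q(A, U) = -3/4 + (U + 206)/(352 + 305) = -3/4 + (206 + U)/657 = -3/4 + (206 + U)*(1/657) = -3/4 + (206/657 + U/657) = -1147/2628 + U/657)
q(-92, 77)/274904 + l(190)/(-166193) = (-1147/2628 + (1/657)*77)/274904 - 105/(-166193) = (-1147/2628 + 77/657)*(1/274904) - 105*(-1/166193) = -839/2628*1/274904 + 105/166193 = -839/722447712 + 105/166193 = 75717573833/120065752600416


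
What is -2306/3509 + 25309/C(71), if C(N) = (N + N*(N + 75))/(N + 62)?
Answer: 1683938093/5231919 ≈ 321.86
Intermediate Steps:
C(N) = (N + N*(75 + N))/(62 + N)
-2306/3509 + 25309/C(71) = -2306/3509 + 25309/((71*(76 + 71)/(62 + 71))) = -2306*1/3509 + 25309/((71*147/133)) = -2306/3509 + 25309/((71*(1/133)*147)) = -2306/3509 + 25309/(1491/19) = -2306/3509 + 25309*(19/1491) = -2306/3509 + 480871/1491 = 1683938093/5231919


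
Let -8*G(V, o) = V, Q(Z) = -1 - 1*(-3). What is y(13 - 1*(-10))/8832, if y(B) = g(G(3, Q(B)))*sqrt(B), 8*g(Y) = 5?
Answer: 5*sqrt(23)/70656 ≈ 0.00033938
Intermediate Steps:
Q(Z) = 2 (Q(Z) = -1 + 3 = 2)
G(V, o) = -V/8
g(Y) = 5/8 (g(Y) = (1/8)*5 = 5/8)
y(B) = 5*sqrt(B)/8
y(13 - 1*(-10))/8832 = (5*sqrt(13 - 1*(-10))/8)/8832 = (5*sqrt(13 + 10)/8)*(1/8832) = (5*sqrt(23)/8)*(1/8832) = 5*sqrt(23)/70656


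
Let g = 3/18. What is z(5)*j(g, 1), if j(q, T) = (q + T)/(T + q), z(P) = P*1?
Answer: 5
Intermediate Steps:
g = 1/6 (g = 3*(1/18) = 1/6 ≈ 0.16667)
z(P) = P
j(q, T) = 1 (j(q, T) = (T + q)/(T + q) = 1)
z(5)*j(g, 1) = 5*1 = 5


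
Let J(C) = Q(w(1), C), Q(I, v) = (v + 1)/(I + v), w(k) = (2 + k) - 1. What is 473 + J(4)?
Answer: 2843/6 ≈ 473.83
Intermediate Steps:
w(k) = 1 + k
Q(I, v) = (1 + v)/(I + v)
J(C) = (1 + C)/(2 + C) (J(C) = (1 + C)/((1 + 1) + C) = (1 + C)/(2 + C))
473 + J(4) = 473 + (1 + 4)/(2 + 4) = 473 + 5/6 = 2843/6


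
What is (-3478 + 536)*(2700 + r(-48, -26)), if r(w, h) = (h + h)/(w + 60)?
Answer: -23791954/3 ≈ -7.9306e+6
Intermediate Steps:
r(w, h) = 2*h/(60 + w) (r(w, h) = (2*h)/(60 + w) = 2*h/(60 + w))
(-3478 + 536)*(2700 + r(-48, -26)) = (-3478 + 536)*(2700 + 2*(-26)/(60 - 48)) = -2942*(2700 + 2*(-26)/12) = -2942*(2700 + 2*(-26)*(1/12)) = -2942*(2700 - 13/3) = -2942*8087/3 = -23791954/3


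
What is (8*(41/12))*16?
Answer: 1312/3 ≈ 437.33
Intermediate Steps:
(8*(41/12))*16 = (82/3)*16 = 1312/3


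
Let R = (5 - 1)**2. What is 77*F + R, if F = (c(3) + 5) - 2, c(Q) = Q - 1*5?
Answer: 93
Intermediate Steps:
R = 16 (R = 4**2 = 16)
c(Q) = -5 + Q (c(Q) = Q - 5 = -5 + Q)
F = 1 (F = ((-5 + 3) + 5) - 2 = (-2 + 5) - 2 = 3 - 2 = 1)
77*F + R = 77*1 + 16 = 77 + 16 = 93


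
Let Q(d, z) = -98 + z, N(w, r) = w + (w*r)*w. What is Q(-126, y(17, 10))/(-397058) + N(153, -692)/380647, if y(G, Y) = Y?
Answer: -189172335671/4445262839 ≈ -42.556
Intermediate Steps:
N(w, r) = w + r*w² (N(w, r) = w + (r*w)*w = w + r*w²)
Q(-126, y(17, 10))/(-397058) + N(153, -692)/380647 = (-98 + 10)/(-397058) + (153*(1 - 692*153))/380647 = -88*(-1/397058) + (153*(1 - 105876))*(1/380647) = 44/198529 + (153*(-105875))*(1/380647) = 44/198529 - 16198875*1/380647 = 44/198529 - 952875/22391 = -189172335671/4445262839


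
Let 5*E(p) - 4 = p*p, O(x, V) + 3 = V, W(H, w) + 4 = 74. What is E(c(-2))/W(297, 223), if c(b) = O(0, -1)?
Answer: 2/35 ≈ 0.057143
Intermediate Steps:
W(H, w) = 70 (W(H, w) = -4 + 74 = 70)
O(x, V) = -3 + V
c(b) = -4 (c(b) = -3 - 1 = -4)
E(p) = ⅘ + p²/5 (E(p) = ⅘ + (p*p)/5 = ⅘ + p²/5)
E(c(-2))/W(297, 223) = (⅘ + (⅕)*(-4)²)/70 = (⅘ + (⅕)*16)*(1/70) = (⅘ + 16/5)*(1/70) = 4*(1/70) = 2/35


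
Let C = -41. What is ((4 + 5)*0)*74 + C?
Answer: -41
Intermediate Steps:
((4 + 5)*0)*74 + C = ((4 + 5)*0)*74 - 41 = (9*0)*74 - 41 = 0*74 - 41 = 0 - 41 = -41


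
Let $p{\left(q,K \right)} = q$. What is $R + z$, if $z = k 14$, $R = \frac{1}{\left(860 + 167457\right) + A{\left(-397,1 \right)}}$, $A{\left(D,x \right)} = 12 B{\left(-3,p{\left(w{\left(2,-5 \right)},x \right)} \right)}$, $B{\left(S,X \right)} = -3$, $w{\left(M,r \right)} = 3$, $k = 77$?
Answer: $\frac{181406919}{168281} \approx 1078.0$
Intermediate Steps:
$A{\left(D,x \right)} = -36$ ($A{\left(D,x \right)} = 12 \left(-3\right) = -36$)
$R = \frac{1}{168281}$ ($R = \frac{1}{\left(860 + 167457\right) - 36} = \frac{1}{168317 - 36} = \frac{1}{168281} \approx 5.9424 \cdot 10^{-6}$)
$z = 1078$ ($z = 77 \cdot 14 = 1078$)
$R + z = \frac{1}{168281} + 1078 = \frac{181406919}{168281}$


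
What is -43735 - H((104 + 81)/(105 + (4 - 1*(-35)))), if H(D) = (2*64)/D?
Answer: -8109407/185 ≈ -43835.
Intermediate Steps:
H(D) = 128/D
-43735 - H((104 + 81)/(105 + (4 - 1*(-35)))) = -43735 - 128/((104 + 81)/(105 + (4 - 1*(-35)))) = -43735 - 128/(185/(105 + (4 + 35))) = -43735 - 128/(185/(105 + 39)) = -43735 - 128/(185/144) = -43735 - 128/(185*(1/144)) = -43735 - 128/185/144 = -43735 - 128*144/185 = -43735 - 1*18432/185 = -43735 - 18432/185 = -8109407/185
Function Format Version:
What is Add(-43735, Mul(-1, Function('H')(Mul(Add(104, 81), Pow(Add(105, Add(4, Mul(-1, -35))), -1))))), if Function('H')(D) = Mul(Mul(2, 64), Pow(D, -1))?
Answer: Rational(-8109407, 185) ≈ -43835.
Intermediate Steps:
Function('H')(D) = Mul(128, Pow(D, -1))
Add(-43735, Mul(-1, Function('H')(Mul(Add(104, 81), Pow(Add(105, Add(4, Mul(-1, -35))), -1))))) = Add(-43735, Mul(-1, Mul(128, Pow(Mul(Add(104, 81), Pow(Add(105, Add(4, Mul(-1, -35))), -1)), -1)))) = Add(-43735, Mul(-1, Mul(128, Pow(Mul(185, Pow(Add(105, Add(4, 35)), -1)), -1)))) = Add(-43735, Mul(-1, Mul(128, Pow(Mul(185, Pow(Add(105, 39), -1)), -1)))) = Add(-43735, Mul(-1, Mul(128, Pow(Mul(185, Pow(144, -1)), -1)))) = Add(-43735, Mul(-1, Mul(128, Pow(Mul(185, Rational(1, 144)), -1)))) = Add(-43735, Mul(-1, Mul(128, Pow(Rational(185, 144), -1)))) = Add(-43735, Mul(-1, Mul(128, Rational(144, 185)))) = Add(-43735, Mul(-1, Rational(18432, 185))) = Add(-43735, Rational(-18432, 185)) = Rational(-8109407, 185)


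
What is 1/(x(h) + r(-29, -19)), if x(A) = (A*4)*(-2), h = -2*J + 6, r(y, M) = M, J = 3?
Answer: -1/19 ≈ -0.052632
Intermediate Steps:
h = 0 (h = -2*3 + 6 = -6 + 6 = 0)
x(A) = -8*A (x(A) = (4*A)*(-2) = -8*A)
1/(x(h) + r(-29, -19)) = 1/(-8*0 - 19) = 1/(0 - 19) = 1/(-19) = -1/19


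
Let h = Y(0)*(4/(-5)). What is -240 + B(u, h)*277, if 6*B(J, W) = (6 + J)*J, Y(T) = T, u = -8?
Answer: 1496/3 ≈ 498.67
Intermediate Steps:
h = 0 (h = 0*(4/(-5)) = 0*(4*(-⅕)) = 0*(-⅘) = 0)
B(J, W) = J*(6 + J)/6 (B(J, W) = ((6 + J)*J)/6 = (J*(6 + J))/6 = J*(6 + J)/6)
-240 + B(u, h)*277 = -240 + ((⅙)*(-8)*(6 - 8))*277 = -240 + ((⅙)*(-8)*(-2))*277 = -240 + (8/3)*277 = -240 + 2216/3 = 1496/3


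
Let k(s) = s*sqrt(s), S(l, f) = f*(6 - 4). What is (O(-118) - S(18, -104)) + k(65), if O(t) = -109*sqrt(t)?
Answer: 208 + 65*sqrt(65) - 109*I*sqrt(118) ≈ 732.05 - 1184.0*I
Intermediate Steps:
S(l, f) = 2*f (S(l, f) = f*2 = 2*f)
k(s) = s**(3/2)
(O(-118) - S(18, -104)) + k(65) = (-109*I*sqrt(118) - 2*(-104)) + 65**(3/2) = (-109*I*sqrt(118) - 1*(-208)) + 65*sqrt(65) = (-109*I*sqrt(118) + 208) + 65*sqrt(65) = (208 - 109*I*sqrt(118)) + 65*sqrt(65) = 208 + 65*sqrt(65) - 109*I*sqrt(118)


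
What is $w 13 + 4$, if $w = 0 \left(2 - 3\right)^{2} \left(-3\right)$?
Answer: $4$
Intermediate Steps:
$w = 0$ ($w = 0 \left(-1\right)^{2} \left(-3\right) = 0 \cdot 1 \left(-3\right) = 0 \left(-3\right) = 0$)
$w 13 + 4 = 0 \cdot 13 + 4 = 0 + 4 = 4$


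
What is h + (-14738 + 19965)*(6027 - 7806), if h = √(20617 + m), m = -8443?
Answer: -9298833 + √12174 ≈ -9.2987e+6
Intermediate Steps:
h = √12174 (h = √(20617 - 8443) = √12174 ≈ 110.34)
h + (-14738 + 19965)*(6027 - 7806) = √12174 + (-14738 + 19965)*(6027 - 7806) = √12174 + 5227*(-1779) = √12174 - 9298833 = -9298833 + √12174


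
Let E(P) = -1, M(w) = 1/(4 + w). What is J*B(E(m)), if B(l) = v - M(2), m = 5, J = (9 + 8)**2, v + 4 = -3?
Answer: -12427/6 ≈ -2071.2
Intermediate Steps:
v = -7 (v = -4 - 3 = -7)
J = 289 (J = 17**2 = 289)
B(l) = -43/6 (B(l) = -7 - 1/(4 + 2) = -7 - 1/6 = -43/6)
J*B(E(m)) = 289*(-43/6) = -12427/6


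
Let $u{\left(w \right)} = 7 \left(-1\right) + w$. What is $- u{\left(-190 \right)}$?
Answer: $197$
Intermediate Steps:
$u{\left(w \right)} = -7 + w$
$- u{\left(-190 \right)} = - (-7 - 190) = \left(-1\right) \left(-197\right) = 197$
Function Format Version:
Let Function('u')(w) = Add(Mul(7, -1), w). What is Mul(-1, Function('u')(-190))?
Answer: 197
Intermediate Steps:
Function('u')(w) = Add(-7, w)
Mul(-1, Function('u')(-190)) = Mul(-1, Add(-7, -190)) = Mul(-1, -197) = 197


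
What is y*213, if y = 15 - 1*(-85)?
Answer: 21300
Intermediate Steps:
y = 100 (y = 15 + 85 = 100)
y*213 = 100*213 = 21300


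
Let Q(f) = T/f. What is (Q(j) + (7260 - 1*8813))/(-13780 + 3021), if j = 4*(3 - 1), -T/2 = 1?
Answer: 6213/43036 ≈ 0.14437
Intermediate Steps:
T = -2 (T = -2*1 = -2)
j = 8 (j = 4*2 = 8)
Q(f) = -2/f
(Q(j) + (7260 - 1*8813))/(-13780 + 3021) = (-2/8 + (7260 - 1*8813))/(-13780 + 3021) = (-2*1/8 + (7260 - 8813))/(-10759) = (-1/4 - 1553)*(-1/10759) = -6213/4*(-1/10759) = 6213/43036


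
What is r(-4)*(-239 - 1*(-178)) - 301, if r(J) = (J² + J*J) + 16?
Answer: -3229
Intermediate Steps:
r(J) = 16 + 2*J² (r(J) = (J² + J²) + 16 = 2*J² + 16 = 16 + 2*J²)
r(-4)*(-239 - 1*(-178)) - 301 = (16 + 2*(-4)²)*(-239 - 1*(-178)) - 301 = (16 + 2*16)*(-239 + 178) - 301 = (16 + 32)*(-61) - 301 = 48*(-61) - 301 = -2928 - 301 = -3229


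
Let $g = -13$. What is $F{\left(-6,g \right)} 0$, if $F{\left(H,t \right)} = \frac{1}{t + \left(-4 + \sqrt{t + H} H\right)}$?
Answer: $0$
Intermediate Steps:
$F{\left(H,t \right)} = \frac{1}{-4 + t + H \sqrt{H + t}}$ ($F{\left(H,t \right)} = \frac{1}{t + \left(-4 + \sqrt{H + t} H\right)} = \frac{1}{t + \left(-4 + H \sqrt{H + t}\right)} = \frac{1}{-4 + t + H \sqrt{H + t}}$)
$F{\left(-6,g \right)} 0 = \frac{1}{-4 - 13 - 6 \sqrt{-6 - 13}} \cdot 0 = \frac{1}{-4 - 13 - 6 \sqrt{-19}} \cdot 0 = \frac{1}{-4 - 13 - 6 i \sqrt{19}} \cdot 0 = \frac{1}{-17 - 6 i \sqrt{19}} \cdot 0 = 0$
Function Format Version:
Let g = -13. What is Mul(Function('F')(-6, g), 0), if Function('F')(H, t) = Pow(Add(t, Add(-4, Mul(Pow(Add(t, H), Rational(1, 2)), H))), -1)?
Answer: 0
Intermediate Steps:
Function('F')(H, t) = Pow(Add(-4, t, Mul(H, Pow(Add(H, t), Rational(1, 2)))), -1) (Function('F')(H, t) = Pow(Add(t, Add(-4, Mul(Pow(Add(H, t), Rational(1, 2)), H))), -1) = Pow(Add(t, Add(-4, Mul(H, Pow(Add(H, t), Rational(1, 2))))), -1) = Pow(Add(-4, t, Mul(H, Pow(Add(H, t), Rational(1, 2)))), -1))
Mul(Function('F')(-6, g), 0) = Mul(Pow(Add(-4, -13, Mul(-6, Pow(Add(-6, -13), Rational(1, 2)))), -1), 0) = Mul(Pow(Add(-4, -13, Mul(-6, Pow(-19, Rational(1, 2)))), -1), 0) = Mul(Pow(Add(-4, -13, Mul(-6, Mul(I, Pow(19, Rational(1, 2))))), -1), 0) = Mul(Pow(Add(-4, -13, Mul(-6, I, Pow(19, Rational(1, 2)))), -1), 0) = Mul(Pow(Add(-17, Mul(-6, I, Pow(19, Rational(1, 2)))), -1), 0) = 0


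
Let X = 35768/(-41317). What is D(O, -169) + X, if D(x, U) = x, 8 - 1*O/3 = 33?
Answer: -3134543/41317 ≈ -75.866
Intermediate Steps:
O = -75 (O = 24 - 3*33 = 24 - 99 = -75)
X = -35768/41317 (X = 35768*(-1/41317) = -35768/41317 ≈ -0.86570)
D(O, -169) + X = -75 - 35768/41317 = -3134543/41317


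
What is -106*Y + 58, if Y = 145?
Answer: -15312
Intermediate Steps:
-106*Y + 58 = -106*145 + 58 = -15370 + 58 = -15312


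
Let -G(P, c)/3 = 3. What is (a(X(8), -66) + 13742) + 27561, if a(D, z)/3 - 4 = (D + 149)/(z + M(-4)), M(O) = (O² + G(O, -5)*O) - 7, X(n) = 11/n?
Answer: 2312437/56 ≈ 41294.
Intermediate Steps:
G(P, c) = -9 (G(P, c) = -3*3 = -9)
M(O) = -7 + O² - 9*O (M(O) = (O² - 9*O) - 7 = -7 + O² - 9*O)
a(D, z) = 12 + 3*(149 + D)/(45 + z) (a(D, z) = 12 + 3*((D + 149)/(z + (-7 + (-4)² - 9*(-4)))) = 12 + 3*((149 + D)/(z + (-7 + 16 + 36))) = 12 + 3*((149 + D)/(z + 45)) = 12 + 3*((149 + D)/(45 + z)) = 12 + 3*(149 + D)/(45 + z))
(a(X(8), -66) + 13742) + 27561 = (3*(329 + 11/8 + 4*(-66))/(45 - 66) + 13742) + 27561 = (3*(329 + 11*(⅛) - 264)/(-21) + 13742) + 27561 = (3*(-1/21)*(329 + 11/8 - 264) + 13742) + 27561 = (3*(-1/21)*(531/8) + 13742) + 27561 = (-531/56 + 13742) + 27561 = 769021/56 + 27561 = 2312437/56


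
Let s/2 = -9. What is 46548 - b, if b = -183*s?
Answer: 43254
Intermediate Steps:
s = -18 (s = 2*(-9) = -18)
b = 3294 (b = -183*(-18) = 3294)
46548 - b = 46548 - 1*3294 = 46548 - 3294 = 43254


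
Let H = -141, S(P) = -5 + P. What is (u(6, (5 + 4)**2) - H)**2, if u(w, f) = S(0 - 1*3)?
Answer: 17689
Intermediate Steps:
u(w, f) = -8 (u(w, f) = -5 + (0 - 1*3) = -5 + (0 - 3) = -5 - 3 = -8)
(u(6, (5 + 4)**2) - H)**2 = (-8 - 1*(-141))**2 = (-8 + 141)**2 = 133**2 = 17689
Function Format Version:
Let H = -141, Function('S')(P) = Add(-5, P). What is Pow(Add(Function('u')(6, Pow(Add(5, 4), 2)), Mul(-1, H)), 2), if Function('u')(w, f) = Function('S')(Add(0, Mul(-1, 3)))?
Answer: 17689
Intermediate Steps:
Function('u')(w, f) = -8 (Function('u')(w, f) = Add(-5, Add(0, Mul(-1, 3))) = Add(-5, Add(0, -3)) = Add(-5, -3) = -8)
Pow(Add(Function('u')(6, Pow(Add(5, 4), 2)), Mul(-1, H)), 2) = Pow(Add(-8, Mul(-1, -141)), 2) = Pow(Add(-8, 141), 2) = Pow(133, 2) = 17689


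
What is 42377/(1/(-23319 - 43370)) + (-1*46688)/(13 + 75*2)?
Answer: -460651046427/163 ≈ -2.8261e+9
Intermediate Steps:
42377/(1/(-23319 - 43370)) + (-1*46688)/(13 + 75*2) = 42377/(1/(-66689)) - 46688/(13 + 150) = 42377/(-1/66689) - 46688/163 = 42377*(-66689) - 46688*1/163 = -2826079753 - 46688/163 = -460651046427/163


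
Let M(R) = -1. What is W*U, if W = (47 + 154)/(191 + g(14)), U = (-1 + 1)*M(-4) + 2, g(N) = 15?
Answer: 201/103 ≈ 1.9515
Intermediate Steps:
U = 2 (U = (-1 + 1)*(-1) + 2 = 0*(-1) + 2 = 0 + 2 = 2)
W = 201/206 (W = (47 + 154)/(191 + 15) = 201/206 ≈ 0.97573)
W*U = (201/206)*2 = 201/103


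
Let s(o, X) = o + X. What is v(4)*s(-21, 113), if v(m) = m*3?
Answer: 1104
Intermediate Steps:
v(m) = 3*m
s(o, X) = X + o
v(4)*s(-21, 113) = (3*4)*(113 - 21) = 12*92 = 1104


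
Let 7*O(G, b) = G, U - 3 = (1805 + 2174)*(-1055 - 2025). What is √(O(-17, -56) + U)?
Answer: 2*I*√150127663/7 ≈ 3500.8*I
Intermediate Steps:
U = -12255317 (U = 3 + (1805 + 2174)*(-1055 - 2025) = 3 + 3979*(-3080) = 3 - 12255320 = -12255317)
O(G, b) = G/7
√(O(-17, -56) + U) = √((⅐)*(-17) - 12255317) = √(-17/7 - 12255317) = √(-85787236/7) = 2*I*√150127663/7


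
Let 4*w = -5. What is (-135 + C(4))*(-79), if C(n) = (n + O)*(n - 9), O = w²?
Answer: 205795/16 ≈ 12862.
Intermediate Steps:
w = -5/4 (w = (¼)*(-5) = -5/4 ≈ -1.2500)
O = 25/16 (O = (-5/4)² = 25/16 ≈ 1.5625)
C(n) = (-9 + n)*(25/16 + n) (C(n) = (n + 25/16)*(n - 9) = (25/16 + n)*(-9 + n) = (-9 + n)*(25/16 + n))
(-135 + C(4))*(-79) = (-135 + (-225/16 + 4² - 119/16*4))*(-79) = (-135 + (-225/16 + 16 - 119/4))*(-79) = (-135 - 445/16)*(-79) = -2605/16*(-79) = 205795/16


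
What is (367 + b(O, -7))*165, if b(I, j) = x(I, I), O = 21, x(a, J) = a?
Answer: 64020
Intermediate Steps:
b(I, j) = I
(367 + b(O, -7))*165 = (367 + 21)*165 = 388*165 = 64020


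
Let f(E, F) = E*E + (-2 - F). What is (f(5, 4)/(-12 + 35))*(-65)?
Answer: -1235/23 ≈ -53.696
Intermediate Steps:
f(E, F) = -2 + E**2 - F (f(E, F) = E**2 + (-2 - F) = -2 + E**2 - F)
(f(5, 4)/(-12 + 35))*(-65) = ((-2 + 5**2 - 1*4)/(-12 + 35))*(-65) = ((-2 + 25 - 4)/23)*(-65) = ((1/23)*19)*(-65) = (19/23)*(-65) = -1235/23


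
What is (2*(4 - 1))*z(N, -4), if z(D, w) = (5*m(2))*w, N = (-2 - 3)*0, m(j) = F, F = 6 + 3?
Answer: -1080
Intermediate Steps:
F = 9
m(j) = 9
N = 0 (N = -5*0 = 0)
z(D, w) = 45*w (z(D, w) = (5*9)*w = 45*w)
(2*(4 - 1))*z(N, -4) = (2*(4 - 1))*(45*(-4)) = (2*3)*(-180) = 6*(-180) = -1080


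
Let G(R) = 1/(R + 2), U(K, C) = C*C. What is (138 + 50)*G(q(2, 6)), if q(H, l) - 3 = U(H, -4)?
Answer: 188/21 ≈ 8.9524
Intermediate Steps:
U(K, C) = C²
q(H, l) = 19 (q(H, l) = 3 + (-4)² = 3 + 16 = 19)
G(R) = 1/(2 + R)
(138 + 50)*G(q(2, 6)) = (138 + 50)/(2 + 19) = 188/21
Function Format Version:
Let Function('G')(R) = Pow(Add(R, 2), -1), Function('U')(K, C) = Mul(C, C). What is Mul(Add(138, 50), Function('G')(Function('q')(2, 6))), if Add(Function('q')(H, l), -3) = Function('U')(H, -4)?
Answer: Rational(188, 21) ≈ 8.9524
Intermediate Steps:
Function('U')(K, C) = Pow(C, 2)
Function('q')(H, l) = 19 (Function('q')(H, l) = Add(3, Pow(-4, 2)) = Add(3, 16) = 19)
Function('G')(R) = Pow(Add(2, R), -1)
Mul(Add(138, 50), Function('G')(Function('q')(2, 6))) = Mul(Add(138, 50), Pow(Add(2, 19), -1)) = Mul(188, Pow(21, -1)) = Mul(188, Rational(1, 21)) = Rational(188, 21)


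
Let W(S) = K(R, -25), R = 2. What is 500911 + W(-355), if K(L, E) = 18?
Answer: 500929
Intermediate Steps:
W(S) = 18
500911 + W(-355) = 500911 + 18 = 500929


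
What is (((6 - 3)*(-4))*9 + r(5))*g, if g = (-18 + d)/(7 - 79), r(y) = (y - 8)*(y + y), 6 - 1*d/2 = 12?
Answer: -115/2 ≈ -57.500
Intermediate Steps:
d = -12 (d = 12 - 2*12 = 12 - 24 = -12)
r(y) = 2*y*(-8 + y) (r(y) = (-8 + y)*(2*y) = 2*y*(-8 + y))
g = 5/12 (g = (-18 - 12)/(7 - 79) = -30/(-72) = -30*(-1/72) = 5/12 ≈ 0.41667)
(((6 - 3)*(-4))*9 + r(5))*g = (((6 - 3)*(-4))*9 + 2*5*(-8 + 5))*(5/12) = ((3*(-4))*9 + 2*5*(-3))*(5/12) = (-12*9 - 30)*(5/12) = (-108 - 30)*(5/12) = -138*5/12 = -115/2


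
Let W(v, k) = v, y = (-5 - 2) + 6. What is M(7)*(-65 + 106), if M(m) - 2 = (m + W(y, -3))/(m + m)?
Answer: 697/7 ≈ 99.571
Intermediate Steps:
y = -1 (y = -7 + 6 = -1)
M(m) = 2 + (-1 + m)/(2*m) (M(m) = 2 + (m - 1)/(m + m) = 2 + (-1 + m)/((2*m)) = 2 + (-1 + m)*(1/(2*m)) = 2 + (-1 + m)/(2*m))
M(7)*(-65 + 106) = ((1/2)*(-1 + 5*7)/7)*(-65 + 106) = ((1/2)*(1/7)*(-1 + 35))*41 = ((1/2)*(1/7)*34)*41 = (17/7)*41 = 697/7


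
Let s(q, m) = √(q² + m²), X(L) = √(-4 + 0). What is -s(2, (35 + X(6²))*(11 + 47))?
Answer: -2*√(1026862 + 117740*I) ≈ -2030.0 - 116.0*I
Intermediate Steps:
X(L) = 2*I (X(L) = √(-4) = 2*I)
s(q, m) = √(m² + q²)
-s(2, (35 + X(6²))*(11 + 47)) = -√(((35 + 2*I)*(11 + 47))² + 2²) = -√(((35 + 2*I)*58)² + 4) = -√((2030 + 116*I)² + 4) = -√(4 + (2030 + 116*I)²)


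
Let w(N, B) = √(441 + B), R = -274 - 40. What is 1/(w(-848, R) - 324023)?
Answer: -324023/104990904402 - √127/104990904402 ≈ -3.0863e-6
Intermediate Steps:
R = -314
1/(w(-848, R) - 324023) = 1/(√(441 - 314) - 324023) = 1/(√127 - 324023) = 1/(-324023 + √127)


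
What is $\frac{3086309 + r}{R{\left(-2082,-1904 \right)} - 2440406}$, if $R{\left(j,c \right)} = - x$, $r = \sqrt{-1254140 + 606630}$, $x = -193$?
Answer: $- \frac{3086309}{2440213} - \frac{i \sqrt{647510}}{2440213} \approx -1.2648 - 0.00032976 i$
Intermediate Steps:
$r = i \sqrt{647510}$ ($r = \sqrt{-647510} = i \sqrt{647510} \approx 804.68 i$)
$R{\left(j,c \right)} = 193$ ($R{\left(j,c \right)} = \left(-1\right) \left(-193\right) = 193$)
$\frac{3086309 + r}{R{\left(-2082,-1904 \right)} - 2440406} = \frac{3086309 + i \sqrt{647510}}{193 - 2440406} = \frac{3086309 + i \sqrt{647510}}{-2440213} = \left(3086309 + i \sqrt{647510}\right) \left(- \frac{1}{2440213}\right) = - \frac{3086309}{2440213} - \frac{i \sqrt{647510}}{2440213}$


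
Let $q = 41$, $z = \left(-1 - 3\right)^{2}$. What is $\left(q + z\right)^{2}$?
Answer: $3249$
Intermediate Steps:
$z = 16$ ($z = \left(-4\right)^{2} = 16$)
$\left(q + z\right)^{2} = \left(41 + 16\right)^{2} = 57^{2} = 3249$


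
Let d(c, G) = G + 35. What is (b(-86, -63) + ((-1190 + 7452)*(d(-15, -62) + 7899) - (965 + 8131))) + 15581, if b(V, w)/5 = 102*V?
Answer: 49257089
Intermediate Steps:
d(c, G) = 35 + G
b(V, w) = 510*V (b(V, w) = 5*(102*V) = 510*V)
(b(-86, -63) + ((-1190 + 7452)*(d(-15, -62) + 7899) - (965 + 8131))) + 15581 = (510*(-86) + ((-1190 + 7452)*((35 - 62) + 7899) - (965 + 8131))) + 15581 = (-43860 + (6262*(-27 + 7899) - 1*9096)) + 15581 = (-43860 + (6262*7872 - 9096)) + 15581 = (-43860 + (49294464 - 9096)) + 15581 = (-43860 + 49285368) + 15581 = 49241508 + 15581 = 49257089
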